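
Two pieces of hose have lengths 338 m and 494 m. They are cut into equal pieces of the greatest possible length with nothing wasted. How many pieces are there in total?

Piece length = gcd(338, 494).
338 = 2 × 13^2
494 = 2 × 13 × 19
gcd(338, 494) = 2 × 13 = 26.
Total pieces = 338/26 + 494/26 = 13 + 19 = 32.

32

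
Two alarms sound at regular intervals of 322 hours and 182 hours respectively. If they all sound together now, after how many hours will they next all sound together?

They coincide at every common multiple of the periods; the first is the LCM.
322 = 2 × 7 × 23
182 = 2 × 7 × 13
LCM(322, 182) = 2 × 7 × 13 × 23 = 4186.

4186 hours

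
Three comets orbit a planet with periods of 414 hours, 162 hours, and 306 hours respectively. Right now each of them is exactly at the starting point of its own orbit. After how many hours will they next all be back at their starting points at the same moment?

63342 hours

The first simultaneous occurrence is after LCM of the individual periods.
414 = 2 × 3^2 × 23
162 = 2 × 3^4
306 = 2 × 3^2 × 17
LCM(414, 162, 306) = 2 × 3^4 × 17 × 23 = 63342.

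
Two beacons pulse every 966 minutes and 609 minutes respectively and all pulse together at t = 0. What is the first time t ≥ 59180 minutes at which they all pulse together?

84042 minutes

Joint pulses occur at multiples of LCM(966, 609).
966 = 2 × 3 × 7 × 23
609 = 3 × 7 × 29
LCM(966, 609) = 2 × 3 × 7 × 23 × 29 = 28014.
Smallest multiple of 28014 that is ≥ 59180: ⌈59180/28014⌉ × 28014 = 3 × 28014 = 84042.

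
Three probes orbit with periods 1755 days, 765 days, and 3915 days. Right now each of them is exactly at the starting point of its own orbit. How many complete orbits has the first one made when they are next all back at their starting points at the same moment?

They are all back at their starting positions together after one LCM of the periods.
1755 = 3^3 × 5 × 13
765 = 3^2 × 5 × 17
3915 = 3^3 × 5 × 29
LCM(1755, 765, 3915) = 3^3 × 5 × 13 × 17 × 29 = 865215.
Orbits for period 1755: 865215 / 1755 = 493.

493 orbits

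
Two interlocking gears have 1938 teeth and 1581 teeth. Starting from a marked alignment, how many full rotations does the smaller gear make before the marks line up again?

They are all back at their starting positions together after one LCM of the periods.
1938 = 2 × 3 × 17 × 19
1581 = 3 × 17 × 31
LCM(1938, 1581) = 2 × 3 × 17 × 19 × 31 = 60078.
Rotations for period 1581: 60078 / 1581 = 38.

38 rotations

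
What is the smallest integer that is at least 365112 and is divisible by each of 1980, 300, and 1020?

The integer must be a common multiple of 1980, 300, and 1020, so a multiple of their LCM.
1980 = 2^2 × 3^2 × 5 × 11
300 = 2^2 × 3 × 5^2
1020 = 2^2 × 3 × 5 × 17
LCM(1980, 300, 1020) = 2^2 × 3^2 × 5^2 × 11 × 17 = 168300.
Smallest multiple of 168300 that is ≥ 365112: ⌈365112/168300⌉ × 168300 = 3 × 168300 = 504900.

504900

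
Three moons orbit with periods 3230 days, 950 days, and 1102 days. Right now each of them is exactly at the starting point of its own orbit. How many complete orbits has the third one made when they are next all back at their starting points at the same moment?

All finish a whole number of cycles simultaneously at t = LCM of the periods.
3230 = 2 × 5 × 17 × 19
950 = 2 × 5^2 × 19
1102 = 2 × 19 × 29
LCM(3230, 950, 1102) = 2 × 5^2 × 17 × 19 × 29 = 468350.
Orbits for period 1102: 468350 / 1102 = 425.

425 orbits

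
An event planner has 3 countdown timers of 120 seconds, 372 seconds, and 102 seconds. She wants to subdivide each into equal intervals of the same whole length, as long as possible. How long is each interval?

The interval must divide each timer length; the longest such is the gcd.
120 = 2^3 × 3 × 5
372 = 2^2 × 3 × 31
102 = 2 × 3 × 17
gcd(120, 372, 102) = 2 × 3 = 6.

6 seconds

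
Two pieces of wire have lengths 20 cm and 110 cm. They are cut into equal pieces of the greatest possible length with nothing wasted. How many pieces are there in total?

13

Piece length = gcd(20, 110).
20 = 2^2 × 5
110 = 2 × 5 × 11
gcd(20, 110) = 2 × 5 = 10.
Total pieces = 20/10 + 110/10 = 2 + 11 = 13.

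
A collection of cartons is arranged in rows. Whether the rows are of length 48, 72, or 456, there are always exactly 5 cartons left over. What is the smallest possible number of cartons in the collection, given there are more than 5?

N − 5 must be a common multiple of 48, 72, and 456.
48 = 2^4 × 3
72 = 2^3 × 3^2
456 = 2^3 × 3 × 19
LCM(48, 72, 456) = 2^4 × 3^2 × 19 = 2736.
Smallest N > 5 is LCM + 5 = 2736 + 5 = 2741.

2741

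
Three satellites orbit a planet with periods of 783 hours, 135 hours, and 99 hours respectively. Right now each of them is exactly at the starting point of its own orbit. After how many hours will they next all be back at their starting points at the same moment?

43065 hours

We need the least common multiple of the intervals.
783 = 3^3 × 29
135 = 3^3 × 5
99 = 3^2 × 11
LCM(783, 135, 99) = 3^3 × 5 × 11 × 29 = 43065.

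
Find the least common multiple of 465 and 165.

465 = 3 × 5 × 31
165 = 3 × 5 × 11
LCM(465, 165) = 3 × 5 × 11 × 31 = 5115.

5115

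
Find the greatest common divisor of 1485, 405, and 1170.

1485 = 3^3 × 5 × 11
405 = 3^4 × 5
1170 = 2 × 3^2 × 5 × 13
gcd(1485, 405, 1170) = 3^2 × 5 = 45.

45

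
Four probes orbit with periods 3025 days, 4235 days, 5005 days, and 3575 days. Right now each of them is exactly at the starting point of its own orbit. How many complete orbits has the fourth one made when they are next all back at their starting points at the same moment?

77 orbits

They are all back at their starting positions together after one LCM of the periods.
3025 = 5^2 × 11^2
4235 = 5 × 7 × 11^2
5005 = 5 × 7 × 11 × 13
3575 = 5^2 × 11 × 13
LCM(3025, 4235, 5005, 3575) = 5^2 × 7 × 11^2 × 13 = 275275.
Orbits for period 3575: 275275 / 3575 = 77.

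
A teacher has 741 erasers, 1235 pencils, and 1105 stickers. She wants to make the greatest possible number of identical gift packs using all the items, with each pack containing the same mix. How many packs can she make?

The pack count must divide each quantity, so the greatest is gcd(741, 1235, 1105).
741 = 3 × 13 × 19
1235 = 5 × 13 × 19
1105 = 5 × 13 × 17
gcd(741, 1235, 1105) = 13.

13 packs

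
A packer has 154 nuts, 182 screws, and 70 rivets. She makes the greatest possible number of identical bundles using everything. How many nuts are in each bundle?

11

Number of bundles = gcd(154, 182, 70).
154 = 2 × 7 × 11
182 = 2 × 7 × 13
70 = 2 × 5 × 7
gcd(154, 182, 70) = 2 × 7 = 14.
nuts per bundle = 154 / 14 = 11.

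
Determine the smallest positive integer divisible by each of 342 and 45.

1710

342 = 2 × 3^2 × 19
45 = 3^2 × 5
LCM(342, 45) = 2 × 3^2 × 5 × 19 = 1710.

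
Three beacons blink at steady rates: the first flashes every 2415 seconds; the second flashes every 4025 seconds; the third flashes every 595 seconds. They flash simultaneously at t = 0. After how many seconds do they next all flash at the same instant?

The first simultaneous occurrence is after LCM of the individual periods.
2415 = 3 × 5 × 7 × 23
4025 = 5^2 × 7 × 23
595 = 5 × 7 × 17
LCM(2415, 4025, 595) = 3 × 5^2 × 7 × 17 × 23 = 205275.

205275 seconds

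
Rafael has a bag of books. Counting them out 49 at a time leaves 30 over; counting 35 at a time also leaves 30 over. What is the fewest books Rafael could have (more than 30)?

275

N − 30 must be a common multiple of 49 and 35.
49 = 7^2
35 = 5 × 7
LCM(49, 35) = 5 × 7^2 = 245.
Smallest N > 30 is LCM + 30 = 245 + 30 = 275.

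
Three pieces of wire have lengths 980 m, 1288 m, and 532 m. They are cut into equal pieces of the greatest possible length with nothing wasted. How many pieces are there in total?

100

Piece length = gcd(980, 1288, 532).
980 = 2^2 × 5 × 7^2
1288 = 2^3 × 7 × 23
532 = 2^2 × 7 × 19
gcd(980, 1288, 532) = 2^2 × 7 = 28.
Total pieces = 980/28 + 1288/28 + 532/28 = 35 + 46 + 19 = 100.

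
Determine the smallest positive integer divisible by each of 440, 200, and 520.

28600

440 = 2^3 × 5 × 11
200 = 2^3 × 5^2
520 = 2^3 × 5 × 13
LCM(440, 200, 520) = 2^3 × 5^2 × 11 × 13 = 28600.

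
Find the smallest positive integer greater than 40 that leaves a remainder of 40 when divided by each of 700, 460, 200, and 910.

N − 40 must be a common multiple of 700, 460, 200, and 910.
700 = 2^2 × 5^2 × 7
460 = 2^2 × 5 × 23
200 = 2^3 × 5^2
910 = 2 × 5 × 7 × 13
LCM(700, 460, 200, 910) = 2^3 × 5^2 × 7 × 13 × 23 = 418600.
Smallest N > 40 is LCM + 40 = 418600 + 40 = 418640.

418640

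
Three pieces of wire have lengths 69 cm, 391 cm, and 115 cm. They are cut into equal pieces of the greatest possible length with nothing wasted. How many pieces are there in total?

25

Piece length = gcd(69, 391, 115).
69 = 3 × 23
391 = 17 × 23
115 = 5 × 23
gcd(69, 391, 115) = 23.
Total pieces = 69/23 + 391/23 + 115/23 = 3 + 17 + 5 = 25.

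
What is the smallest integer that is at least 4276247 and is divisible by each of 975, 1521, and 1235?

4334850

The integer must be a common multiple of 975, 1521, and 1235, so a multiple of their LCM.
975 = 3 × 5^2 × 13
1521 = 3^2 × 13^2
1235 = 5 × 13 × 19
LCM(975, 1521, 1235) = 3^2 × 5^2 × 13^2 × 19 = 722475.
Smallest multiple of 722475 that is ≥ 4276247: ⌈4276247/722475⌉ × 722475 = 6 × 722475 = 4334850.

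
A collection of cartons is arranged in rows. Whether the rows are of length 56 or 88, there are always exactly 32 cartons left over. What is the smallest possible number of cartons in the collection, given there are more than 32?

N − 32 must be a common multiple of 56 and 88.
56 = 2^3 × 7
88 = 2^3 × 11
LCM(56, 88) = 2^3 × 7 × 11 = 616.
Smallest N > 32 is LCM + 32 = 616 + 32 = 648.

648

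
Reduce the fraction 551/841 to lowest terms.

19/29

551 = 19 × 29
841 = 29^2
gcd(551, 841) = 29.
Divide numerator and denominator by 29: 551/841 = 19/29.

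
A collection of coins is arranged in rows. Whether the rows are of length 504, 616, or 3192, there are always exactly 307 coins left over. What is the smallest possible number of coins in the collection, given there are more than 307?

N − 307 must be a common multiple of 504, 616, and 3192.
504 = 2^3 × 3^2 × 7
616 = 2^3 × 7 × 11
3192 = 2^3 × 3 × 7 × 19
LCM(504, 616, 3192) = 2^3 × 3^2 × 7 × 11 × 19 = 105336.
Smallest N > 307 is LCM + 307 = 105336 + 307 = 105643.

105643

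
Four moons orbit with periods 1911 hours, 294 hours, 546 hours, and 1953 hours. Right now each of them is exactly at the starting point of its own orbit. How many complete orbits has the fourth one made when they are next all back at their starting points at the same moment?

All finish a whole number of cycles simultaneously at t = LCM of the periods.
1911 = 3 × 7^2 × 13
294 = 2 × 3 × 7^2
546 = 2 × 3 × 7 × 13
1953 = 3^2 × 7 × 31
LCM(1911, 294, 546, 1953) = 2 × 3^2 × 7^2 × 13 × 31 = 355446.
Orbits for period 1953: 355446 / 1953 = 182.

182 orbits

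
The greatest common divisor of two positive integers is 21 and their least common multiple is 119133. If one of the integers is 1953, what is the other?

1281

For two integers, gcd × lcm = product, so the other is (21 × 119133) / 1953 = 2501793 / 1953 = 1281.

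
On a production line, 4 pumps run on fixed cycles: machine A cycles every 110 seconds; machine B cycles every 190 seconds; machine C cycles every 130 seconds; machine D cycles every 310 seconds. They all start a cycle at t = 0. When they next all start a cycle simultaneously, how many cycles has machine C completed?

6479 cycles

They are all back at their starting positions together after one LCM of the periods.
110 = 2 × 5 × 11
190 = 2 × 5 × 19
130 = 2 × 5 × 13
310 = 2 × 5 × 31
LCM(110, 190, 130, 310) = 2 × 5 × 11 × 13 × 19 × 31 = 842270.
Cycles for period 130: 842270 / 130 = 6479.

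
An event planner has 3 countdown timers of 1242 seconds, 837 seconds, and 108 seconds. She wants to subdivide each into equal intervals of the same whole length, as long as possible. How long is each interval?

27 seconds

The interval must divide each timer length; the longest such is the gcd.
1242 = 2 × 3^3 × 23
837 = 3^3 × 31
108 = 2^2 × 3^3
gcd(1242, 837, 108) = 3^3 = 27.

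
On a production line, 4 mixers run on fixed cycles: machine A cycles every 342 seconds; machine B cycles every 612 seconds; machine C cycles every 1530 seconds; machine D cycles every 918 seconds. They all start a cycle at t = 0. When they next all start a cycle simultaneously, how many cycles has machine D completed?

190 cycles

All finish a whole number of cycles simultaneously at t = LCM of the periods.
342 = 2 × 3^2 × 19
612 = 2^2 × 3^2 × 17
1530 = 2 × 3^2 × 5 × 17
918 = 2 × 3^3 × 17
LCM(342, 612, 1530, 918) = 2^2 × 3^3 × 5 × 17 × 19 = 174420.
Cycles for period 918: 174420 / 918 = 190.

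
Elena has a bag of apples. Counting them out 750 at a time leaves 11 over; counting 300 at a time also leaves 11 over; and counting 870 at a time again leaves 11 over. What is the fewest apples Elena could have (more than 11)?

43511

N − 11 must be a common multiple of 750, 300, and 870.
750 = 2 × 3 × 5^3
300 = 2^2 × 3 × 5^2
870 = 2 × 3 × 5 × 29
LCM(750, 300, 870) = 2^2 × 3 × 5^3 × 29 = 43500.
Smallest N > 11 is LCM + 11 = 43500 + 11 = 43511.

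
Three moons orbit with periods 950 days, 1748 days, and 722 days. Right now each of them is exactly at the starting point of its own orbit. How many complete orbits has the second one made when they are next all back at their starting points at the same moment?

475 orbits

The first common completion time is the LCM of the periods.
950 = 2 × 5^2 × 19
1748 = 2^2 × 19 × 23
722 = 2 × 19^2
LCM(950, 1748, 722) = 2^2 × 5^2 × 19^2 × 23 = 830300.
Orbits for period 1748: 830300 / 1748 = 475.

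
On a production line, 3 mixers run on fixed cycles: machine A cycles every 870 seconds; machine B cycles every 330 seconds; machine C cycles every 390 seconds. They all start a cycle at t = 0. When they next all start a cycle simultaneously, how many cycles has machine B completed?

377 cycles

All finish a whole number of cycles simultaneously at t = LCM of the periods.
870 = 2 × 3 × 5 × 29
330 = 2 × 3 × 5 × 11
390 = 2 × 3 × 5 × 13
LCM(870, 330, 390) = 2 × 3 × 5 × 11 × 13 × 29 = 124410.
Cycles for period 330: 124410 / 330 = 377.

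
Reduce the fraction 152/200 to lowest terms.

19/25

152 = 2^3 × 19
200 = 2^3 × 5^2
gcd(152, 200) = 2^3 = 8.
Divide numerator and denominator by 8: 152/200 = 19/25.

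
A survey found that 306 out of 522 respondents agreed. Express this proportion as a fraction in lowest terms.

306 = 2 × 3^2 × 17
522 = 2 × 3^2 × 29
gcd(306, 522) = 2 × 3^2 = 18.
Divide numerator and denominator by 18: 306/522 = 17/29.

17/29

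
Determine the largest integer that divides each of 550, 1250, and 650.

50

550 = 2 × 5^2 × 11
1250 = 2 × 5^4
650 = 2 × 5^2 × 13
gcd(550, 1250, 650) = 2 × 5^2 = 50.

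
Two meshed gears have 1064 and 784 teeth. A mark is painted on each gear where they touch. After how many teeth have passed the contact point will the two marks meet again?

14896 teeth

They coincide at every common multiple of the periods; the first is the LCM.
1064 = 2^3 × 7 × 19
784 = 2^4 × 7^2
LCM(1064, 784) = 2^4 × 7^2 × 19 = 14896.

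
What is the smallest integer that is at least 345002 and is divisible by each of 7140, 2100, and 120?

357000

The integer must be a common multiple of 7140, 2100, and 120, so a multiple of their LCM.
7140 = 2^2 × 3 × 5 × 7 × 17
2100 = 2^2 × 3 × 5^2 × 7
120 = 2^3 × 3 × 5
LCM(7140, 2100, 120) = 2^3 × 3 × 5^2 × 7 × 17 = 71400.
Smallest multiple of 71400 that is ≥ 345002: ⌈345002/71400⌉ × 71400 = 5 × 71400 = 357000.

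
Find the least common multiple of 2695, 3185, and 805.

805805

2695 = 5 × 7^2 × 11
3185 = 5 × 7^2 × 13
805 = 5 × 7 × 23
LCM(2695, 3185, 805) = 5 × 7^2 × 11 × 13 × 23 = 805805.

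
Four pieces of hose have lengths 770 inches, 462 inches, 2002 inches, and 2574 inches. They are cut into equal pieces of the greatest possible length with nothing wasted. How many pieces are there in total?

264

Piece length = gcd(770, 462, 2002, 2574).
770 = 2 × 5 × 7 × 11
462 = 2 × 3 × 7 × 11
2002 = 2 × 7 × 11 × 13
2574 = 2 × 3^2 × 11 × 13
gcd(770, 462, 2002, 2574) = 2 × 11 = 22.
Total pieces = 770/22 + 462/22 + 2002/22 + 2574/22 = 35 + 21 + 91 + 117 = 264.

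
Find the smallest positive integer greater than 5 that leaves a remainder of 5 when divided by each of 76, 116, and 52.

N − 5 must be a common multiple of 76, 116, and 52.
76 = 2^2 × 19
116 = 2^2 × 29
52 = 2^2 × 13
LCM(76, 116, 52) = 2^2 × 13 × 19 × 29 = 28652.
Smallest N > 5 is LCM + 5 = 28652 + 5 = 28657.

28657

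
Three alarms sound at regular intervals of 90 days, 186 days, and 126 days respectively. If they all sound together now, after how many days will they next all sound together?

They coincide at every common multiple of the periods; the first is the LCM.
90 = 2 × 3^2 × 5
186 = 2 × 3 × 31
126 = 2 × 3^2 × 7
LCM(90, 186, 126) = 2 × 3^2 × 5 × 7 × 31 = 19530.

19530 days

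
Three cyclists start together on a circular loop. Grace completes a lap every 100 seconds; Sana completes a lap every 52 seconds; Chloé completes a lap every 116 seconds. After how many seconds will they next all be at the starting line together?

37700 seconds

They coincide at every common multiple of the periods; the first is the LCM.
100 = 2^2 × 5^2
52 = 2^2 × 13
116 = 2^2 × 29
LCM(100, 52, 116) = 2^2 × 5^2 × 13 × 29 = 37700.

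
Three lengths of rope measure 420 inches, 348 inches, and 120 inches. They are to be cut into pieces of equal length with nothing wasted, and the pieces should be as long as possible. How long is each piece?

Each piece length must divide every original length, so the longest possible is gcd(420, 348, 120).
420 = 2^2 × 3 × 5 × 7
348 = 2^2 × 3 × 29
120 = 2^3 × 3 × 5
gcd(420, 348, 120) = 2^2 × 3 = 12.

12 inches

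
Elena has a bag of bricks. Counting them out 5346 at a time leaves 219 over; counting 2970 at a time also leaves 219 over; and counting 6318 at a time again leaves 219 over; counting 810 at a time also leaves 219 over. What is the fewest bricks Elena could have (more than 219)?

347709

N − 219 must be a common multiple of 5346, 2970, 6318, and 810.
5346 = 2 × 3^5 × 11
2970 = 2 × 3^3 × 5 × 11
6318 = 2 × 3^5 × 13
810 = 2 × 3^4 × 5
LCM(5346, 2970, 6318, 810) = 2 × 3^5 × 5 × 11 × 13 = 347490.
Smallest N > 219 is LCM + 219 = 347490 + 219 = 347709.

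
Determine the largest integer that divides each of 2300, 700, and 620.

20

2300 = 2^2 × 5^2 × 23
700 = 2^2 × 5^2 × 7
620 = 2^2 × 5 × 31
gcd(2300, 700, 620) = 2^2 × 5 = 20.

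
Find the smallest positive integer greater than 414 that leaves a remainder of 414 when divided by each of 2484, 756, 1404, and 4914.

N − 414 must be a common multiple of 2484, 756, 1404, and 4914.
2484 = 2^2 × 3^3 × 23
756 = 2^2 × 3^3 × 7
1404 = 2^2 × 3^3 × 13
4914 = 2 × 3^3 × 7 × 13
LCM(2484, 756, 1404, 4914) = 2^2 × 3^3 × 7 × 13 × 23 = 226044.
Smallest N > 414 is LCM + 414 = 226044 + 414 = 226458.

226458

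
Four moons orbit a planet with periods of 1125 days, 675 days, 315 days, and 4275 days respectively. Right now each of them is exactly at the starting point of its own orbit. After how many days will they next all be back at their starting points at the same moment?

448875 days

The first simultaneous occurrence is after LCM of the individual periods.
1125 = 3^2 × 5^3
675 = 3^3 × 5^2
315 = 3^2 × 5 × 7
4275 = 3^2 × 5^2 × 19
LCM(1125, 675, 315, 4275) = 3^3 × 5^3 × 7 × 19 = 448875.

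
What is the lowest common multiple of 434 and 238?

7378

434 = 2 × 7 × 31
238 = 2 × 7 × 17
LCM(434, 238) = 2 × 7 × 17 × 31 = 7378.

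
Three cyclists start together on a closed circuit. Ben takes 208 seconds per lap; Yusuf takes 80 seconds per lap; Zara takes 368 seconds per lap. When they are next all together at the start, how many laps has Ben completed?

The first common completion time is the LCM of the periods.
208 = 2^4 × 13
80 = 2^4 × 5
368 = 2^4 × 23
LCM(208, 80, 368) = 2^4 × 5 × 13 × 23 = 23920.
Laps for period 208: 23920 / 208 = 115.

115 laps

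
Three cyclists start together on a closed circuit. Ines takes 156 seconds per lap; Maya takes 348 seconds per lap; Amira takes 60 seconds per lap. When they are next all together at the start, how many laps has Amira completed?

377 laps

They are all back at their starting positions together after one LCM of the periods.
156 = 2^2 × 3 × 13
348 = 2^2 × 3 × 29
60 = 2^2 × 3 × 5
LCM(156, 348, 60) = 2^2 × 3 × 5 × 13 × 29 = 22620.
Laps for period 60: 22620 / 60 = 377.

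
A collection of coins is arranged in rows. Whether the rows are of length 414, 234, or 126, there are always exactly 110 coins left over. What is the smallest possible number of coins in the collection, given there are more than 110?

N − 110 must be a common multiple of 414, 234, and 126.
414 = 2 × 3^2 × 23
234 = 2 × 3^2 × 13
126 = 2 × 3^2 × 7
LCM(414, 234, 126) = 2 × 3^2 × 7 × 13 × 23 = 37674.
Smallest N > 110 is LCM + 110 = 37674 + 110 = 37784.

37784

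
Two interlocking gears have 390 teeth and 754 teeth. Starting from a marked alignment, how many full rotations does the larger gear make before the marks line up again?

15 rotations

The first common completion time is the LCM of the periods.
390 = 2 × 3 × 5 × 13
754 = 2 × 13 × 29
LCM(390, 754) = 2 × 3 × 5 × 13 × 29 = 11310.
Rotations for period 754: 11310 / 754 = 15.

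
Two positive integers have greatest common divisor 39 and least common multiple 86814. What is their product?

3385746

For any two positive integers, gcd × lcm = product = 39 × 86814 = 3385746.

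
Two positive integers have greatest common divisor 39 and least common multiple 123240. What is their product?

4806360

For any two positive integers, gcd × lcm = product = 39 × 123240 = 4806360.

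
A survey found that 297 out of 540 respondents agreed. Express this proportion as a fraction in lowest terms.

11/20

297 = 3^3 × 11
540 = 2^2 × 3^3 × 5
gcd(297, 540) = 3^3 = 27.
Divide numerator and denominator by 27: 297/540 = 11/20.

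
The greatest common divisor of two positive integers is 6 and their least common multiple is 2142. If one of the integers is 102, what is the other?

For two integers, gcd × lcm = product, so the other is (6 × 2142) / 102 = 12852 / 102 = 126.

126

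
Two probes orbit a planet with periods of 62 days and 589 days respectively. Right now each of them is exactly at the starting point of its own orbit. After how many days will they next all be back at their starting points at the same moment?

The first simultaneous occurrence is after LCM of the individual periods.
62 = 2 × 31
589 = 19 × 31
LCM(62, 589) = 2 × 19 × 31 = 1178.

1178 days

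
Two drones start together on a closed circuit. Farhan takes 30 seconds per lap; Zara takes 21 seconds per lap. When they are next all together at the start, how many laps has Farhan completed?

7 laps

The first common completion time is the LCM of the periods.
30 = 2 × 3 × 5
21 = 3 × 7
LCM(30, 21) = 2 × 3 × 5 × 7 = 210.
Laps for period 30: 210 / 30 = 7.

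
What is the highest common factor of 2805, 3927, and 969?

51

2805 = 3 × 5 × 11 × 17
3927 = 3 × 7 × 11 × 17
969 = 3 × 17 × 19
gcd(2805, 3927, 969) = 3 × 17 = 51.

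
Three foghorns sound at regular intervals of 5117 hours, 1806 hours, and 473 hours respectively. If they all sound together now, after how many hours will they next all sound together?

We need the least common multiple of the intervals.
5117 = 7 × 17 × 43
1806 = 2 × 3 × 7 × 43
473 = 11 × 43
LCM(5117, 1806, 473) = 2 × 3 × 7 × 11 × 17 × 43 = 337722.

337722 hours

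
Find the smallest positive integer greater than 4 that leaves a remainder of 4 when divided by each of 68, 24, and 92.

9388

N − 4 must be a common multiple of 68, 24, and 92.
68 = 2^2 × 17
24 = 2^3 × 3
92 = 2^2 × 23
LCM(68, 24, 92) = 2^3 × 3 × 17 × 23 = 9384.
Smallest N > 4 is LCM + 4 = 9384 + 4 = 9388.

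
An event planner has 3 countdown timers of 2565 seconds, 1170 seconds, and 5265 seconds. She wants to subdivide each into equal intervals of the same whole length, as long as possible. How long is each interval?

45 seconds

The interval must divide each timer length; the longest such is the gcd.
2565 = 3^3 × 5 × 19
1170 = 2 × 3^2 × 5 × 13
5265 = 3^4 × 5 × 13
gcd(2565, 1170, 5265) = 3^2 × 5 = 45.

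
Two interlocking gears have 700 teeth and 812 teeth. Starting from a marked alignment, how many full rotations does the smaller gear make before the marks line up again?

29 rotations

They are all back at their starting positions together after one LCM of the periods.
700 = 2^2 × 5^2 × 7
812 = 2^2 × 7 × 29
LCM(700, 812) = 2^2 × 5^2 × 7 × 29 = 20300.
Rotations for period 700: 20300 / 700 = 29.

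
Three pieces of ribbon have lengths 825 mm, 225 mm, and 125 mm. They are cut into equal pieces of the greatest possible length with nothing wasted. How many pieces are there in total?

Piece length = gcd(825, 225, 125).
825 = 3 × 5^2 × 11
225 = 3^2 × 5^2
125 = 5^3
gcd(825, 225, 125) = 5^2 = 25.
Total pieces = 825/25 + 225/25 + 125/25 = 33 + 9 + 5 = 47.

47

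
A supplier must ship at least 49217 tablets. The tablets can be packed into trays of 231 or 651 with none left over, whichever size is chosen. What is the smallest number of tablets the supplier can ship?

The number of tablets must be a common multiple of 231 and 651, so a multiple of their LCM.
231 = 3 × 7 × 11
651 = 3 × 7 × 31
LCM(231, 651) = 3 × 7 × 11 × 31 = 7161.
Smallest multiple of 7161 that is ≥ 49217: ⌈49217/7161⌉ × 7161 = 7 × 7161 = 50127.

50127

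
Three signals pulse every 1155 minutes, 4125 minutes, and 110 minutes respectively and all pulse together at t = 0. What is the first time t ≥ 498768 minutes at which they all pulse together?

Joint pulses occur at multiples of LCM(1155, 4125, 110).
1155 = 3 × 5 × 7 × 11
4125 = 3 × 5^3 × 11
110 = 2 × 5 × 11
LCM(1155, 4125, 110) = 2 × 3 × 5^3 × 7 × 11 = 57750.
Smallest multiple of 57750 that is ≥ 498768: ⌈498768/57750⌉ × 57750 = 9 × 57750 = 519750.

519750 minutes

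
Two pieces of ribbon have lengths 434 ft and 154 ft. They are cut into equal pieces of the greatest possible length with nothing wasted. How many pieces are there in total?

42

Piece length = gcd(434, 154).
434 = 2 × 7 × 31
154 = 2 × 7 × 11
gcd(434, 154) = 2 × 7 = 14.
Total pieces = 434/14 + 154/14 = 31 + 11 = 42.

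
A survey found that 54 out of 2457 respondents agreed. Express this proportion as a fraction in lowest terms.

2/91

54 = 2 × 3^3
2457 = 3^3 × 7 × 13
gcd(54, 2457) = 3^3 = 27.
Divide numerator and denominator by 27: 54/2457 = 2/91.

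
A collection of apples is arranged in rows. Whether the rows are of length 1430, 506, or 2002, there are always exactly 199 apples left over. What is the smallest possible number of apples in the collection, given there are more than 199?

230429

N − 199 must be a common multiple of 1430, 506, and 2002.
1430 = 2 × 5 × 11 × 13
506 = 2 × 11 × 23
2002 = 2 × 7 × 11 × 13
LCM(1430, 506, 2002) = 2 × 5 × 7 × 11 × 13 × 23 = 230230.
Smallest N > 199 is LCM + 199 = 230230 + 199 = 230429.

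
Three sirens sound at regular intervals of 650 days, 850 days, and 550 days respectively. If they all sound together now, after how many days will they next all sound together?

We need the least common multiple of the intervals.
650 = 2 × 5^2 × 13
850 = 2 × 5^2 × 17
550 = 2 × 5^2 × 11
LCM(650, 850, 550) = 2 × 5^2 × 11 × 13 × 17 = 121550.

121550 days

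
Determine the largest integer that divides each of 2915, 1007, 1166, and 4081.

2915 = 5 × 11 × 53
1007 = 19 × 53
1166 = 2 × 11 × 53
4081 = 7 × 11 × 53
gcd(2915, 1007, 1166, 4081) = 53.

53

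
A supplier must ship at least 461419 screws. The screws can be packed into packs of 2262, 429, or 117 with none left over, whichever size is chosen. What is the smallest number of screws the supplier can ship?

522522

The number of screws must be a common multiple of 2262, 429, and 117, so a multiple of their LCM.
2262 = 2 × 3 × 13 × 29
429 = 3 × 11 × 13
117 = 3^2 × 13
LCM(2262, 429, 117) = 2 × 3^2 × 11 × 13 × 29 = 74646.
Smallest multiple of 74646 that is ≥ 461419: ⌈461419/74646⌉ × 74646 = 7 × 74646 = 522522.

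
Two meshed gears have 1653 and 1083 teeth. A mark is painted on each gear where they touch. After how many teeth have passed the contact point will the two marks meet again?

31407 teeth

We need the least common multiple of the intervals.
1653 = 3 × 19 × 29
1083 = 3 × 19^2
LCM(1653, 1083) = 3 × 19^2 × 29 = 31407.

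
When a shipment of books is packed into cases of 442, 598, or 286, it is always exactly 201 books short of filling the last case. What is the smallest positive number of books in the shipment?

111625

Being 201 short of a full case of size k means N ≡ −201 (mod k), i.e. N + 201 is a multiple of each size.
442 = 2 × 13 × 17
598 = 2 × 13 × 23
286 = 2 × 11 × 13
LCM(442, 598, 286) = 2 × 11 × 13 × 17 × 23 = 111826.
Smallest positive N is 111826 − 201 = 111625.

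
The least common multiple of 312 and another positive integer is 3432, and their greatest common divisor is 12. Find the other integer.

132

gcd × lcm = product of the two integers, so the other integer is (12 × 3432) / 312 = 132.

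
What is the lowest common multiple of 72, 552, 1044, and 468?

72 = 2^3 × 3^2
552 = 2^3 × 3 × 23
1044 = 2^2 × 3^2 × 29
468 = 2^2 × 3^2 × 13
LCM(72, 552, 1044, 468) = 2^3 × 3^2 × 13 × 23 × 29 = 624312.

624312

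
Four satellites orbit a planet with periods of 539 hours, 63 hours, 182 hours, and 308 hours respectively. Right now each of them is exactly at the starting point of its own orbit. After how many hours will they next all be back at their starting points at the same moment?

252252 hours

They coincide at every common multiple of the periods; the first is the LCM.
539 = 7^2 × 11
63 = 3^2 × 7
182 = 2 × 7 × 13
308 = 2^2 × 7 × 11
LCM(539, 63, 182, 308) = 2^2 × 3^2 × 7^2 × 11 × 13 = 252252.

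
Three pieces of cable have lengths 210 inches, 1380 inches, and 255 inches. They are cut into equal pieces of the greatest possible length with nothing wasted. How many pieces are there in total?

123

Piece length = gcd(210, 1380, 255).
210 = 2 × 3 × 5 × 7
1380 = 2^2 × 3 × 5 × 23
255 = 3 × 5 × 17
gcd(210, 1380, 255) = 3 × 5 = 15.
Total pieces = 210/15 + 1380/15 + 255/15 = 14 + 92 + 17 = 123.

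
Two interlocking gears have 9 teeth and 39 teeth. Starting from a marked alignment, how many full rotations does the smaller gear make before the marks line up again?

13 rotations

They are all back at their starting positions together after one LCM of the periods.
9 = 3^2
39 = 3 × 13
LCM(9, 39) = 3^2 × 13 = 117.
Rotations for period 9: 117 / 9 = 13.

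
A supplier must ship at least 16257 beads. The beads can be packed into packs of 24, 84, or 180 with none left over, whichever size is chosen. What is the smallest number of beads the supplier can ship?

The number of beads must be a common multiple of 24, 84, and 180, so a multiple of their LCM.
24 = 2^3 × 3
84 = 2^2 × 3 × 7
180 = 2^2 × 3^2 × 5
LCM(24, 84, 180) = 2^3 × 3^2 × 5 × 7 = 2520.
Smallest multiple of 2520 that is ≥ 16257: ⌈16257/2520⌉ × 2520 = 7 × 2520 = 17640.

17640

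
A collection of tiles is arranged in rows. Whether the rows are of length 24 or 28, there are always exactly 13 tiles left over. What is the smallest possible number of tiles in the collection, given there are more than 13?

N − 13 must be a common multiple of 24 and 28.
24 = 2^3 × 3
28 = 2^2 × 7
LCM(24, 28) = 2^3 × 3 × 7 = 168.
Smallest N > 13 is LCM + 13 = 168 + 13 = 181.

181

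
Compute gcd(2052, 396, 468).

36

2052 = 2^2 × 3^3 × 19
396 = 2^2 × 3^2 × 11
468 = 2^2 × 3^2 × 13
gcd(2052, 396, 468) = 2^2 × 3^2 = 36.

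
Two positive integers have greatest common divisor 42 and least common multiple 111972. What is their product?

For any two positive integers, gcd × lcm = product = 42 × 111972 = 4702824.

4702824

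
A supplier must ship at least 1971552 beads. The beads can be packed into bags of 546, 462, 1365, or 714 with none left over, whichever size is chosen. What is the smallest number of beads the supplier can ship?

2042040

The number of beads must be a common multiple of 546, 462, 1365, and 714, so a multiple of their LCM.
546 = 2 × 3 × 7 × 13
462 = 2 × 3 × 7 × 11
1365 = 3 × 5 × 7 × 13
714 = 2 × 3 × 7 × 17
LCM(546, 462, 1365, 714) = 2 × 3 × 5 × 7 × 11 × 13 × 17 = 510510.
Smallest multiple of 510510 that is ≥ 1971552: ⌈1971552/510510⌉ × 510510 = 4 × 510510 = 2042040.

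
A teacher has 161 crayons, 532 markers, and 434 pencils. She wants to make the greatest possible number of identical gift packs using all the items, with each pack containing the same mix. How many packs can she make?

The pack count must divide each quantity, so the greatest is gcd(161, 532, 434).
161 = 7 × 23
532 = 2^2 × 7 × 19
434 = 2 × 7 × 31
gcd(161, 532, 434) = 7.

7 packs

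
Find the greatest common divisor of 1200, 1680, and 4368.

48

1200 = 2^4 × 3 × 5^2
1680 = 2^4 × 3 × 5 × 7
4368 = 2^4 × 3 × 7 × 13
gcd(1200, 1680, 4368) = 2^4 × 3 = 48.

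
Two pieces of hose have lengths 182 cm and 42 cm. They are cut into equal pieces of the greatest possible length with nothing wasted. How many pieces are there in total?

Piece length = gcd(182, 42).
182 = 2 × 7 × 13
42 = 2 × 3 × 7
gcd(182, 42) = 2 × 7 = 14.
Total pieces = 182/14 + 42/14 = 13 + 3 = 16.

16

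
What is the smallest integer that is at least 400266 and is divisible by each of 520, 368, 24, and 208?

430560

The integer must be a common multiple of 520, 368, 24, and 208, so a multiple of their LCM.
520 = 2^3 × 5 × 13
368 = 2^4 × 23
24 = 2^3 × 3
208 = 2^4 × 13
LCM(520, 368, 24, 208) = 2^4 × 3 × 5 × 13 × 23 = 71760.
Smallest multiple of 71760 that is ≥ 400266: ⌈400266/71760⌉ × 71760 = 6 × 71760 = 430560.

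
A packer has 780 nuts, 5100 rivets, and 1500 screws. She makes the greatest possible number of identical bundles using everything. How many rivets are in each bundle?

Number of bundles = gcd(780, 5100, 1500).
780 = 2^2 × 3 × 5 × 13
5100 = 2^2 × 3 × 5^2 × 17
1500 = 2^2 × 3 × 5^3
gcd(780, 5100, 1500) = 2^2 × 3 × 5 = 60.
rivets per bundle = 5100 / 60 = 85.

85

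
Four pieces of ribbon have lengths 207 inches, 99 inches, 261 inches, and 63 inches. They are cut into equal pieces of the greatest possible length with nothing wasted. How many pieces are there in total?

Piece length = gcd(207, 99, 261, 63).
207 = 3^2 × 23
99 = 3^2 × 11
261 = 3^2 × 29
63 = 3^2 × 7
gcd(207, 99, 261, 63) = 3^2 = 9.
Total pieces = 207/9 + 99/9 + 261/9 + 63/9 = 23 + 11 + 29 + 7 = 70.

70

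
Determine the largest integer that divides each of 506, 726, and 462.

22

506 = 2 × 11 × 23
726 = 2 × 3 × 11^2
462 = 2 × 3 × 7 × 11
gcd(506, 726, 462) = 2 × 11 = 22.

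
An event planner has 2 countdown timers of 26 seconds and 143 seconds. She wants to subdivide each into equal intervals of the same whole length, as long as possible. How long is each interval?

13 seconds

By the Euclidean algorithm:
143 = 5 × 26 + 13
26 = 2 × 13 + 0
gcd(26, 143) = 13.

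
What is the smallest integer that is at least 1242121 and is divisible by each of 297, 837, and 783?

The integer must be a common multiple of 297, 837, and 783, so a multiple of their LCM.
297 = 3^3 × 11
837 = 3^3 × 31
783 = 3^3 × 29
LCM(297, 837, 783) = 3^3 × 11 × 29 × 31 = 267003.
Smallest multiple of 267003 that is ≥ 1242121: ⌈1242121/267003⌉ × 267003 = 5 × 267003 = 1335015.

1335015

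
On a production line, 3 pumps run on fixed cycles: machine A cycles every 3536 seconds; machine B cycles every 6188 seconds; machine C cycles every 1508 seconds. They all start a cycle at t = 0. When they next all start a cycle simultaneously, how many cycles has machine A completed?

They are all back at their starting positions together after one LCM of the periods.
3536 = 2^4 × 13 × 17
6188 = 2^2 × 7 × 13 × 17
1508 = 2^2 × 13 × 29
LCM(3536, 6188, 1508) = 2^4 × 7 × 13 × 17 × 29 = 717808.
Cycles for period 3536: 717808 / 3536 = 203.

203 cycles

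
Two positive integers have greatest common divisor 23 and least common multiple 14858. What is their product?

For any two positive integers, gcd × lcm = product = 23 × 14858 = 341734.

341734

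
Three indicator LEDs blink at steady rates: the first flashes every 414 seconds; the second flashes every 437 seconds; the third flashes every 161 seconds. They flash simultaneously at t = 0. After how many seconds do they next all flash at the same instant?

55062 seconds

The first simultaneous occurrence is after LCM of the individual periods.
414 = 2 × 3^2 × 23
437 = 19 × 23
161 = 7 × 23
LCM(414, 437, 161) = 2 × 3^2 × 7 × 19 × 23 = 55062.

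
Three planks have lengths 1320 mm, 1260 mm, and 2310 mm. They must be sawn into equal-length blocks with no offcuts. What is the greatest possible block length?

30 mm

This is the greatest common divisor of 1320, 1260, and 2310.
1320 = 2^3 × 3 × 5 × 11
1260 = 2^2 × 3^2 × 5 × 7
2310 = 2 × 3 × 5 × 7 × 11
gcd(1320, 1260, 2310) = 2 × 3 × 5 = 30.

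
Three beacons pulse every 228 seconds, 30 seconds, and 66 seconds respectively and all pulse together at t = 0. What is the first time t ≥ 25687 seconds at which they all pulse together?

Joint pulses occur at multiples of LCM(228, 30, 66).
228 = 2^2 × 3 × 19
30 = 2 × 3 × 5
66 = 2 × 3 × 11
LCM(228, 30, 66) = 2^2 × 3 × 5 × 11 × 19 = 12540.
Smallest multiple of 12540 that is ≥ 25687: ⌈25687/12540⌉ × 12540 = 3 × 12540 = 37620.

37620 seconds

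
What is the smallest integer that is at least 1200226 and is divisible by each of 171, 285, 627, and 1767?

1457775

The integer must be a common multiple of 171, 285, 627, and 1767, so a multiple of their LCM.
171 = 3^2 × 19
285 = 3 × 5 × 19
627 = 3 × 11 × 19
1767 = 3 × 19 × 31
LCM(171, 285, 627, 1767) = 3^2 × 5 × 11 × 19 × 31 = 291555.
Smallest multiple of 291555 that is ≥ 1200226: ⌈1200226/291555⌉ × 291555 = 5 × 291555 = 1457775.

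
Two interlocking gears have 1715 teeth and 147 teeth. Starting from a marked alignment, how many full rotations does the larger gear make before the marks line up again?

3 rotations

The first common completion time is the LCM of the periods.
1715 = 5 × 7^3
147 = 3 × 7^2
LCM(1715, 147) = 3 × 5 × 7^3 = 5145.
Rotations for period 1715: 5145 / 1715 = 3.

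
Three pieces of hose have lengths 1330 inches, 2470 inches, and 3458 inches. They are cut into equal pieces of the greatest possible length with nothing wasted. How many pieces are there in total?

191

Piece length = gcd(1330, 2470, 3458).
1330 = 2 × 5 × 7 × 19
2470 = 2 × 5 × 13 × 19
3458 = 2 × 7 × 13 × 19
gcd(1330, 2470, 3458) = 2 × 19 = 38.
Total pieces = 1330/38 + 2470/38 + 3458/38 = 35 + 65 + 91 = 191.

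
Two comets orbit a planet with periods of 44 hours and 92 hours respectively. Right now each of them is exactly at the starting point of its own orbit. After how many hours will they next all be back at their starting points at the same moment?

1012 hours

We need the least common multiple of the intervals.
44 = 2^2 × 11
92 = 2^2 × 23
LCM(44, 92) = 2^2 × 11 × 23 = 1012.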